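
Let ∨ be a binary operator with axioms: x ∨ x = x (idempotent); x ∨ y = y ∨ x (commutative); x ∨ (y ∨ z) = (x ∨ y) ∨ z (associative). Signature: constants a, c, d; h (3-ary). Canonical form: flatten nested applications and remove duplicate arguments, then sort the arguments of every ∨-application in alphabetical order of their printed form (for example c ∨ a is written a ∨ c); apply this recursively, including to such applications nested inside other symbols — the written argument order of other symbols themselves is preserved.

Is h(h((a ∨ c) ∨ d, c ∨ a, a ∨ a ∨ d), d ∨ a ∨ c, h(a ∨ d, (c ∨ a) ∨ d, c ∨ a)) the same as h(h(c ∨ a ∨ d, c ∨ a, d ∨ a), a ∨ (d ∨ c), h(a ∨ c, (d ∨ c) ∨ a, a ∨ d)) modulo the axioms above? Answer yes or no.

Answer: no — h(h(a ∨ c ∨ d, a ∨ c, a ∨ d), a ∨ c ∨ d, h(a ∨ d, a ∨ c ∨ d, a ∨ c)) vs h(h(a ∨ c ∨ d, a ∨ c, a ∨ d), a ∨ c ∨ d, h(a ∨ c, a ∨ c ∨ d, a ∨ d))

Derivation:
Left:  h(h((a ∨ c) ∨ d, c ∨ a, a ∨ a ∨ d), d ∨ a ∨ c, h(a ∨ d, (c ∨ a) ∨ d, c ∨ a))
  Work inside:  (c ∨ a) ∨ d
  Flatten:  c ∨ a ∨ d
  Sort arguments:  a ∨ c ∨ d
  Reassemble:  h(h(a ∨ c ∨ d, a ∨ c, a ∨ d), a ∨ c ∨ d, h(a ∨ d, a ∨ c ∨ d, a ∨ c))
Right:  h(h(c ∨ a ∨ d, c ∨ a, d ∨ a), a ∨ (d ∨ c), h(a ∨ c, (d ∨ c) ∨ a, a ∨ d))
  Focus inside:  (d ∨ c) ∨ a
  Un-nest:  d ∨ c ∨ a
  Sort arguments:  a ∨ c ∨ d
  Rebuild:  h(h(a ∨ c ∨ d, a ∨ c, a ∨ d), a ∨ c ∨ d, h(a ∨ c, a ∨ c ∨ d, a ∨ d))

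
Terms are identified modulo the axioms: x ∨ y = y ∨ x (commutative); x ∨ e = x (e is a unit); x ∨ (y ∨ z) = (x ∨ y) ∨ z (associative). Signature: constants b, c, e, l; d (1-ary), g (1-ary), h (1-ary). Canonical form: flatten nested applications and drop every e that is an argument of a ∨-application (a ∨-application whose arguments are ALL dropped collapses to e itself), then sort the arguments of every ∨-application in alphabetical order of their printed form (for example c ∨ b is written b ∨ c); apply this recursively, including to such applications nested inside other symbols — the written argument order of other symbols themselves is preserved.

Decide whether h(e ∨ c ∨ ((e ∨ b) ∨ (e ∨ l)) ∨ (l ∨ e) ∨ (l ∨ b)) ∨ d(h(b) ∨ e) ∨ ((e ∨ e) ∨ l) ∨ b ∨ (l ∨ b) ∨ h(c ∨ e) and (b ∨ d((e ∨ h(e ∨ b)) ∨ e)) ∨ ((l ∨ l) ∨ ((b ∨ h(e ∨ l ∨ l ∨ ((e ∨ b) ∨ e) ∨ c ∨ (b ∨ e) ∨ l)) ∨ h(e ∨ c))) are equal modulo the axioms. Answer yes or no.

Left:  h(e ∨ c ∨ ((e ∨ b) ∨ (e ∨ l)) ∨ (l ∨ e) ∨ (l ∨ b)) ∨ d(h(b) ∨ e) ∨ ((e ∨ e) ∨ l) ∨ b ∨ (l ∨ b) ∨ h(c ∨ e)
  Flatten:  h(e ∨ c ∨ ((e ∨ b) ∨ (e ∨ l)) ∨ (l ∨ e) ∨ (l ∨ b)) ∨ d(h(b) ∨ e) ∨ e ∨ e ∨ l ∨ b ∨ l ∨ b ∨ h(c ∨ e)
  Simplify inside:  h(e ∨ c ∨ ((e ∨ b) ∨ (e ∨ l)) ∨ (l ∨ e) ∨ (l ∨ b))  →  h(b ∨ b ∨ c ∨ l ∨ l ∨ l)
  Inside:  d(h(b) ∨ e)  →  d(h(b))
  Simplify inside:  h(c ∨ e)  →  h(c)
  Unit:  drop e (×2)
  Sort:  b ∨ b ∨ d(h(b)) ∨ h(b ∨ b ∨ c ∨ l ∨ l ∨ l) ∨ h(c) ∨ l ∨ l
Right:  (b ∨ d((e ∨ h(e ∨ b)) ∨ e)) ∨ ((l ∨ l) ∨ ((b ∨ h(e ∨ l ∨ l ∨ ((e ∨ b) ∨ e) ∨ c ∨ (b ∨ e) ∨ l)) ∨ h(e ∨ c)))
  Merge nested applications:  b ∨ d((e ∨ h(e ∨ b)) ∨ e) ∨ l ∨ l ∨ b ∨ h(e ∨ l ∨ l ∨ ((e ∨ b) ∨ e) ∨ c ∨ (b ∨ e) ∨ l) ∨ h(e ∨ c)
  Inside:  d((e ∨ h(e ∨ b)) ∨ e)  →  d(h(b))
  Simplify inside:  h(e ∨ l ∨ l ∨ ((e ∨ b) ∨ e) ∨ c ∨ (b ∨ e) ∨ l)  →  h(b ∨ b ∨ c ∨ l ∨ l ∨ l)
  Canonicalize subterm:  h(e ∨ c)  →  h(c)
  Order the arguments:  b ∨ b ∨ d(h(b)) ∨ h(b ∨ b ∨ c ∨ l ∨ l ∨ l) ∨ h(c) ∨ l ∨ l

Answer: yes — both canonical forms are b ∨ b ∨ d(h(b)) ∨ h(b ∨ b ∨ c ∨ l ∨ l ∨ l) ∨ h(c) ∨ l ∨ l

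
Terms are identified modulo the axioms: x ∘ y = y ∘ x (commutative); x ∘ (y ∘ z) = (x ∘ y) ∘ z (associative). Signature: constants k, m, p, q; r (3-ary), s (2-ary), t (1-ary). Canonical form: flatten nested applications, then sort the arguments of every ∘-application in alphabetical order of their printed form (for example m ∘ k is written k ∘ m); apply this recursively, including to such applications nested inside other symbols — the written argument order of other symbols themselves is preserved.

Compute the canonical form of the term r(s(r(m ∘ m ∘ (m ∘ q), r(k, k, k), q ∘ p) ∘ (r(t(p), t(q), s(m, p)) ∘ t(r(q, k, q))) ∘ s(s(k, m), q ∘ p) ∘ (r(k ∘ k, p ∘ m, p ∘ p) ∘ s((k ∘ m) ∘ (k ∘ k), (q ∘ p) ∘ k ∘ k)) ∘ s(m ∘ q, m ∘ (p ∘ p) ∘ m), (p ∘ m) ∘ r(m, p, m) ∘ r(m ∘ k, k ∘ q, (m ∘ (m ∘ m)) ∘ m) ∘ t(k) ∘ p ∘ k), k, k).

Answer: r(s(r(k ∘ k, m ∘ p, p ∘ p) ∘ r(m ∘ m ∘ m ∘ q, r(k, k, k), p ∘ q) ∘ r(t(p), t(q), s(m, p)) ∘ s(k ∘ k ∘ k ∘ m, k ∘ k ∘ p ∘ q) ∘ s(m ∘ q, m ∘ m ∘ p ∘ p) ∘ s(s(k, m), p ∘ q) ∘ t(r(q, k, q)), k ∘ m ∘ p ∘ p ∘ r(k ∘ m, k ∘ q, m ∘ m ∘ m ∘ m) ∘ r(m, p, m) ∘ t(k)), k, k)

Derivation:
Work inside:  r(m ∘ m ∘ (m ∘ q), r(k, k, k), q ∘ p) ∘ (r(t(p), t(q), s(m, p)) ∘ t(r(q, k, q))) ∘ s(s(k, m), q ∘ p) ∘ (r(k ∘ k, p ∘ m, p ∘ p) ∘ s((k ∘ m) ∘ (k ∘ k), (q ∘ p) ∘ k ∘ k)) ∘ s(m ∘ q, m ∘ (p ∘ p) ∘ m)
Merge nested applications:  r(m ∘ m ∘ (m ∘ q), r(k, k, k), q ∘ p) ∘ r(t(p), t(q), s(m, p)) ∘ t(r(q, k, q)) ∘ s(s(k, m), q ∘ p) ∘ r(k ∘ k, p ∘ m, p ∘ p) ∘ s((k ∘ m) ∘ (k ∘ k), (q ∘ p) ∘ k ∘ k) ∘ s(m ∘ q, m ∘ (p ∘ p) ∘ m)
Simplify inside:  r(m ∘ m ∘ (m ∘ q), r(k, k, k), q ∘ p)  →  r(m ∘ m ∘ m ∘ q, r(k, k, k), p ∘ q)
Simplify inside:  s(s(k, m), q ∘ p)  →  s(s(k, m), p ∘ q)
Canonicalize subterm:  r(k ∘ k, p ∘ m, p ∘ p)  →  r(k ∘ k, m ∘ p, p ∘ p)
Sort:  r(k ∘ k, m ∘ p, p ∘ p) ∘ r(m ∘ m ∘ m ∘ q, r(k, k, k), p ∘ q) ∘ r(t(p), t(q), s(m, p)) ∘ s(k ∘ k ∘ k ∘ m, k ∘ k ∘ p ∘ q) ∘ s(m ∘ q, m ∘ m ∘ p ∘ p) ∘ s(s(k, m), p ∘ q) ∘ t(r(q, k, q))
Reassemble:  r(s(r(k ∘ k, m ∘ p, p ∘ p) ∘ r(m ∘ m ∘ m ∘ q, r(k, k, k), p ∘ q) ∘ r(t(p), t(q), s(m, p)) ∘ s(k ∘ k ∘ k ∘ m, k ∘ k ∘ p ∘ q) ∘ s(m ∘ q, m ∘ m ∘ p ∘ p) ∘ s(s(k, m), p ∘ q) ∘ t(r(q, k, q)), k ∘ m ∘ p ∘ p ∘ r(k ∘ m, k ∘ q, m ∘ m ∘ m ∘ m) ∘ r(m, p, m) ∘ t(k)), k, k)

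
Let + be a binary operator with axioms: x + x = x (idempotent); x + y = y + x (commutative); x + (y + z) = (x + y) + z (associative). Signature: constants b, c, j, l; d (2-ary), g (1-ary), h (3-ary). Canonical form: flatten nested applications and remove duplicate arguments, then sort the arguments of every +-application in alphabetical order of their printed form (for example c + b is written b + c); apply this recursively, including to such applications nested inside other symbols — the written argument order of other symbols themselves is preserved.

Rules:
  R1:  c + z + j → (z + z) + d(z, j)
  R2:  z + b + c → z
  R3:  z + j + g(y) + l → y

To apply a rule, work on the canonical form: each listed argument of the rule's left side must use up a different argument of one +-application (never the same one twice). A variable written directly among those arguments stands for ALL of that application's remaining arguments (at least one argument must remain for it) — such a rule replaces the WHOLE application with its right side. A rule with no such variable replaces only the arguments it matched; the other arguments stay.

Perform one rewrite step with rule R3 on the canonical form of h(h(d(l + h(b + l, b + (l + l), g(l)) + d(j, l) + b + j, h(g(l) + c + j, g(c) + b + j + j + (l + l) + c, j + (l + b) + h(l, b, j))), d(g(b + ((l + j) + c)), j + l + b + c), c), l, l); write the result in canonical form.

Canonical form:  h(h(d(b + d(j, l) + h(b + l, b + l, g(l)) + j + l, h(c + g(l) + j, b + c + g(c) + j + l, b + h(l, b, j) + j + l)), d(g(b + c + j + l), b + c + j + l), c), l, l)
R3 matches:  uses g(c), j, l;  y := c, z := b + c
The variable takes the whole remainder — replace the entire application.
Giving:  h(h(d(b + d(j, l) + h(b + l, b + l, g(l)) + j + l, h(c + g(l) + j, c, b + h(l, b, j) + j + l)), d(g(b + c + j + l), b + c + j + l), c), l, l)

Answer: h(h(d(b + d(j, l) + h(b + l, b + l, g(l)) + j + l, h(c + g(l) + j, c, b + h(l, b, j) + j + l)), d(g(b + c + j + l), b + c + j + l), c), l, l)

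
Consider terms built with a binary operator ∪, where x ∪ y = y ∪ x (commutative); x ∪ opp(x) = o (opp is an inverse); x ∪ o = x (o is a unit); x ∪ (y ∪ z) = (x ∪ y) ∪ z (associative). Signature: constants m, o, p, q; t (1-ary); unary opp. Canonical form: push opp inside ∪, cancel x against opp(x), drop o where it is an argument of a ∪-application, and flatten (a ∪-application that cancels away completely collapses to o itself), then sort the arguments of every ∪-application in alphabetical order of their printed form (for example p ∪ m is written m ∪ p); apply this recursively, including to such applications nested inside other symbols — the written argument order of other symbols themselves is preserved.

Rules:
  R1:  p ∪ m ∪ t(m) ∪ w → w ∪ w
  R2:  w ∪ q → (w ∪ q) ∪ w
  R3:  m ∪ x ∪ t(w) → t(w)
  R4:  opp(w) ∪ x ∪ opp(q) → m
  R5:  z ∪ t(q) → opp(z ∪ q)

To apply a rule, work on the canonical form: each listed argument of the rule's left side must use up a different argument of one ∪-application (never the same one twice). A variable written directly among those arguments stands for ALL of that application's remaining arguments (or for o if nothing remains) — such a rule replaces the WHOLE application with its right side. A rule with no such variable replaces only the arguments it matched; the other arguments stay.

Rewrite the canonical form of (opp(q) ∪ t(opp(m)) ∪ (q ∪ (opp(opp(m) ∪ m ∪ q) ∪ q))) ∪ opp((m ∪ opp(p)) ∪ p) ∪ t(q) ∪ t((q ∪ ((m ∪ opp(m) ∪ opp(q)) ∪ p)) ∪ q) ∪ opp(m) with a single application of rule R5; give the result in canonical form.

Canonical form:  opp(m) ∪ opp(m) ∪ t(opp(m)) ∪ t(p ∪ q) ∪ t(q)
Match R5:  consume t(q);  z := opp(m) ∪ opp(m) ∪ t(opp(m)) ∪ t(p ∪ q)
The variable takes the whole remainder — replace the entire application.
Result:  m ∪ m ∪ opp(q) ∪ opp(t(opp(m))) ∪ opp(t(p ∪ q))

Answer: m ∪ m ∪ opp(q) ∪ opp(t(opp(m))) ∪ opp(t(p ∪ q))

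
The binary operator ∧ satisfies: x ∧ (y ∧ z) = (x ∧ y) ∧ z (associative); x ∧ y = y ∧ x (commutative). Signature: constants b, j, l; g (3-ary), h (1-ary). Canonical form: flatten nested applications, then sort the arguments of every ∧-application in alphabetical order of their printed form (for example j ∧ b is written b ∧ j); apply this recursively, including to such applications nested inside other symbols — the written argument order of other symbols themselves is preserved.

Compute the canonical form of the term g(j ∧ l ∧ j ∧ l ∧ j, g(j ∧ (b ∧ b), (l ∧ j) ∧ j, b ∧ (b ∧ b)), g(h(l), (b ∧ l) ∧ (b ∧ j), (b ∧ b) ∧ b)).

Focus inside:  (b ∧ l) ∧ (b ∧ j)
Un-nest:  b ∧ l ∧ b ∧ j
Order the arguments:  b ∧ b ∧ j ∧ l
Rebuild:  g(j ∧ j ∧ j ∧ l ∧ l, g(b ∧ b ∧ j, j ∧ j ∧ l, b ∧ b ∧ b), g(h(l), b ∧ b ∧ j ∧ l, b ∧ b ∧ b))

Answer: g(j ∧ j ∧ j ∧ l ∧ l, g(b ∧ b ∧ j, j ∧ j ∧ l, b ∧ b ∧ b), g(h(l), b ∧ b ∧ j ∧ l, b ∧ b ∧ b))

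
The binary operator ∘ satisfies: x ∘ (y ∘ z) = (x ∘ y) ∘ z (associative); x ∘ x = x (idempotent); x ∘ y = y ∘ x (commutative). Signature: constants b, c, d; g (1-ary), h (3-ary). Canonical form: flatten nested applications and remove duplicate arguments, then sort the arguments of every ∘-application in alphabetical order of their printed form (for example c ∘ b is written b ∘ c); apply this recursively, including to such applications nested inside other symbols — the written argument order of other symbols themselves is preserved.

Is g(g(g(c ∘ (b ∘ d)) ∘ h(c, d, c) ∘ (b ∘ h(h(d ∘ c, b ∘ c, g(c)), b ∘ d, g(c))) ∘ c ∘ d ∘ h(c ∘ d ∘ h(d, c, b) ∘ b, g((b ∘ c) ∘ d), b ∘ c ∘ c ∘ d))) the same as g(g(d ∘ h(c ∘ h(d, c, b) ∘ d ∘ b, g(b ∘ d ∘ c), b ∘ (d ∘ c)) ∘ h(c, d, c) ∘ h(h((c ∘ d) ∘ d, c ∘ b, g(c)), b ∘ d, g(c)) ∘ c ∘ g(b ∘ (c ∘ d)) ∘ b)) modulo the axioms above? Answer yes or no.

Left:  g(g(g(c ∘ (b ∘ d)) ∘ h(c, d, c) ∘ (b ∘ h(h(d ∘ c, b ∘ c, g(c)), b ∘ d, g(c))) ∘ c ∘ d ∘ h(c ∘ d ∘ h(d, c, b) ∘ b, g((b ∘ c) ∘ d), b ∘ c ∘ c ∘ d)))
  Work inside:  g(c ∘ (b ∘ d)) ∘ h(c, d, c) ∘ (b ∘ h(h(d ∘ c, b ∘ c, g(c)), b ∘ d, g(c))) ∘ c ∘ d ∘ h(c ∘ d ∘ h(d, c, b) ∘ b, g((b ∘ c) ∘ d), b ∘ c ∘ c ∘ d)
  Merge nested applications:  g(c ∘ (b ∘ d)) ∘ h(c, d, c) ∘ b ∘ h(h(d ∘ c, b ∘ c, g(c)), b ∘ d, g(c)) ∘ c ∘ d ∘ h(c ∘ d ∘ h(d, c, b) ∘ b, g((b ∘ c) ∘ d), b ∘ c ∘ c ∘ d)
  Simplify inside:  g(c ∘ (b ∘ d))  →  g(b ∘ c ∘ d)
  Simplify inside:  h(h(d ∘ c, b ∘ c, g(c)), b ∘ d, g(c))  →  h(h(c ∘ d, b ∘ c, g(c)), b ∘ d, g(c))
  Canonicalize subterm:  h(c ∘ d ∘ h(d, c, b) ∘ b, g((b ∘ c) ∘ d), b ∘ c ∘ c ∘ d)  →  h(b ∘ c ∘ d ∘ h(d, c, b), g(b ∘ c ∘ d), b ∘ c ∘ d)
  Order the arguments:  b ∘ c ∘ d ∘ g(b ∘ c ∘ d) ∘ h(b ∘ c ∘ d ∘ h(d, c, b), g(b ∘ c ∘ d), b ∘ c ∘ d) ∘ h(c, d, c) ∘ h(h(c ∘ d, b ∘ c, g(c)), b ∘ d, g(c))
  Reassemble:  g(g(b ∘ c ∘ d ∘ g(b ∘ c ∘ d) ∘ h(b ∘ c ∘ d ∘ h(d, c, b), g(b ∘ c ∘ d), b ∘ c ∘ d) ∘ h(c, d, c) ∘ h(h(c ∘ d, b ∘ c, g(c)), b ∘ d, g(c))))
Right:  g(g(d ∘ h(c ∘ h(d, c, b) ∘ d ∘ b, g(b ∘ d ∘ c), b ∘ (d ∘ c)) ∘ h(c, d, c) ∘ h(h((c ∘ d) ∘ d, c ∘ b, g(c)), b ∘ d, g(c)) ∘ c ∘ g(b ∘ (c ∘ d)) ∘ b))
  Focus inside:  d ∘ h(c ∘ h(d, c, b) ∘ d ∘ b, g(b ∘ d ∘ c), b ∘ (d ∘ c)) ∘ h(c, d, c) ∘ h(h((c ∘ d) ∘ d, c ∘ b, g(c)), b ∘ d, g(c)) ∘ c ∘ g(b ∘ (c ∘ d)) ∘ b
  Canonicalize subterm:  h(c ∘ h(d, c, b) ∘ d ∘ b, g(b ∘ d ∘ c), b ∘ (d ∘ c))  →  h(b ∘ c ∘ d ∘ h(d, c, b), g(b ∘ c ∘ d), b ∘ c ∘ d)
  Simplify inside:  h(h((c ∘ d) ∘ d, c ∘ b, g(c)), b ∘ d, g(c))  →  h(h(c ∘ d, b ∘ c, g(c)), b ∘ d, g(c))
  Simplify inside:  g(b ∘ (c ∘ d))  →  g(b ∘ c ∘ d)
  Sort:  b ∘ c ∘ d ∘ g(b ∘ c ∘ d) ∘ h(b ∘ c ∘ d ∘ h(d, c, b), g(b ∘ c ∘ d), b ∘ c ∘ d) ∘ h(c, d, c) ∘ h(h(c ∘ d, b ∘ c, g(c)), b ∘ d, g(c))
  Put back:  g(g(b ∘ c ∘ d ∘ g(b ∘ c ∘ d) ∘ h(b ∘ c ∘ d ∘ h(d, c, b), g(b ∘ c ∘ d), b ∘ c ∘ d) ∘ h(c, d, c) ∘ h(h(c ∘ d, b ∘ c, g(c)), b ∘ d, g(c))))

Answer: yes — both canonical forms are g(g(b ∘ c ∘ d ∘ g(b ∘ c ∘ d) ∘ h(b ∘ c ∘ d ∘ h(d, c, b), g(b ∘ c ∘ d), b ∘ c ∘ d) ∘ h(c, d, c) ∘ h(h(c ∘ d, b ∘ c, g(c)), b ∘ d, g(c))))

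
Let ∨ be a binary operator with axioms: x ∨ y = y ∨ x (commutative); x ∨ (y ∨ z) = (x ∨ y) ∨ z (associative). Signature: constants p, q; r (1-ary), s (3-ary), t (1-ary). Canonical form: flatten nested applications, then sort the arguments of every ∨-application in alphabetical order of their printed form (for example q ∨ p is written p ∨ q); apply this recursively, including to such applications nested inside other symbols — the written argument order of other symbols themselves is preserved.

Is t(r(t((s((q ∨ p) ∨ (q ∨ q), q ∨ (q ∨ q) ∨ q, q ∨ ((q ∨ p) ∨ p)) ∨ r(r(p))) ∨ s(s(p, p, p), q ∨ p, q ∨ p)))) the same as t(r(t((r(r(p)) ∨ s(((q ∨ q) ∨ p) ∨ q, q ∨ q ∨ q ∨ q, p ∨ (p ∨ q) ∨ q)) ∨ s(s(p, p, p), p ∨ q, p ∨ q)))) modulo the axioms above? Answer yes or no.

Answer: yes — both canonical forms are t(r(t(r(r(p)) ∨ s(p ∨ q ∨ q ∨ q, q ∨ q ∨ q ∨ q, p ∨ p ∨ q ∨ q) ∨ s(s(p, p, p), p ∨ q, p ∨ q))))

Derivation:
Left:  t(r(t((s((q ∨ p) ∨ (q ∨ q), q ∨ (q ∨ q) ∨ q, q ∨ ((q ∨ p) ∨ p)) ∨ r(r(p))) ∨ s(s(p, p, p), q ∨ p, q ∨ p))))
  Focus inside:  (s((q ∨ p) ∨ (q ∨ q), q ∨ (q ∨ q) ∨ q, q ∨ ((q ∨ p) ∨ p)) ∨ r(r(p))) ∨ s(s(p, p, p), q ∨ p, q ∨ p)
  Flatten:  s((q ∨ p) ∨ (q ∨ q), q ∨ (q ∨ q) ∨ q, q ∨ ((q ∨ p) ∨ p)) ∨ r(r(p)) ∨ s(s(p, p, p), q ∨ p, q ∨ p)
  Simplify inside:  s((q ∨ p) ∨ (q ∨ q), q ∨ (q ∨ q) ∨ q, q ∨ ((q ∨ p) ∨ p))  →  s(p ∨ q ∨ q ∨ q, q ∨ q ∨ q ∨ q, p ∨ p ∨ q ∨ q)
  Simplify inside:  s(s(p, p, p), q ∨ p, q ∨ p)  →  s(s(p, p, p), p ∨ q, p ∨ q)
  Sort arguments:  r(r(p)) ∨ s(p ∨ q ∨ q ∨ q, q ∨ q ∨ q ∨ q, p ∨ p ∨ q ∨ q) ∨ s(s(p, p, p), p ∨ q, p ∨ q)
  Rebuild:  t(r(t(r(r(p)) ∨ s(p ∨ q ∨ q ∨ q, q ∨ q ∨ q ∨ q, p ∨ p ∨ q ∨ q) ∨ s(s(p, p, p), p ∨ q, p ∨ q))))
Right:  t(r(t((r(r(p)) ∨ s(((q ∨ q) ∨ p) ∨ q, q ∨ q ∨ q ∨ q, p ∨ (p ∨ q) ∨ q)) ∨ s(s(p, p, p), p ∨ q, p ∨ q))))
  Descend into:  (r(r(p)) ∨ s(((q ∨ q) ∨ p) ∨ q, q ∨ q ∨ q ∨ q, p ∨ (p ∨ q) ∨ q)) ∨ s(s(p, p, p), p ∨ q, p ∨ q)
  Merge nested applications:  r(r(p)) ∨ s(((q ∨ q) ∨ p) ∨ q, q ∨ q ∨ q ∨ q, p ∨ (p ∨ q) ∨ q) ∨ s(s(p, p, p), p ∨ q, p ∨ q)
  Inside:  s(((q ∨ q) ∨ p) ∨ q, q ∨ q ∨ q ∨ q, p ∨ (p ∨ q) ∨ q)  →  s(p ∨ q ∨ q ∨ q, q ∨ q ∨ q ∨ q, p ∨ p ∨ q ∨ q)
  Sort arguments:  r(r(p)) ∨ s(p ∨ q ∨ q ∨ q, q ∨ q ∨ q ∨ q, p ∨ p ∨ q ∨ q) ∨ s(s(p, p, p), p ∨ q, p ∨ q)
  Rebuild:  t(r(t(r(r(p)) ∨ s(p ∨ q ∨ q ∨ q, q ∨ q ∨ q ∨ q, p ∨ p ∨ q ∨ q) ∨ s(s(p, p, p), p ∨ q, p ∨ q))))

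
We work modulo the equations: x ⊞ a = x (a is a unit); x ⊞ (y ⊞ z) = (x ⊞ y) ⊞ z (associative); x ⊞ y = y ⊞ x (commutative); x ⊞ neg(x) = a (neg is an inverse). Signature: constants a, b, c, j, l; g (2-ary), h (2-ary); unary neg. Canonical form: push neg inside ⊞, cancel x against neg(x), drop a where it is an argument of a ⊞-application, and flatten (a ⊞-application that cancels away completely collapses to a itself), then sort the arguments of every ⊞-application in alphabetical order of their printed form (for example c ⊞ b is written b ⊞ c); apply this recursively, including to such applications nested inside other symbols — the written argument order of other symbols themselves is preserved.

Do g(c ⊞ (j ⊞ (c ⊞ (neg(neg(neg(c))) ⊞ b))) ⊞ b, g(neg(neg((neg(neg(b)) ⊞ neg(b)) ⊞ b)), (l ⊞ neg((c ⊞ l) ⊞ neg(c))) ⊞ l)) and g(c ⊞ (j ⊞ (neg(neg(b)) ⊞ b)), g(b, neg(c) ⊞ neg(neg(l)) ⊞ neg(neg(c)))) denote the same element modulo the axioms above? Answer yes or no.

Left:  g(c ⊞ (j ⊞ (c ⊞ (neg(neg(neg(c))) ⊞ b))) ⊞ b, g(neg(neg((neg(neg(b)) ⊞ neg(b)) ⊞ b)), (l ⊞ neg((c ⊞ l) ⊞ neg(c))) ⊞ l))
  Focus inside:  c ⊞ (j ⊞ (c ⊞ (neg(neg(neg(c))) ⊞ b))) ⊞ b
  Push neg inside:  distribute neg over ⊞ and collapse double neg
  Collect:  c ⊞ j ⊞ b ⊞ b
  Sort arguments:  b ⊞ b ⊞ c ⊞ j
  Reassemble:  g(b ⊞ b ⊞ c ⊞ j, g(b, l))
Right:  g(c ⊞ (j ⊞ (neg(neg(b)) ⊞ b)), g(b, neg(c) ⊞ neg(neg(l)) ⊞ neg(neg(c))))
  Focus inside:  neg(c) ⊞ neg(neg(l)) ⊞ neg(neg(c))
  Push neg inside:  distribute neg over ⊞ and collapse double neg
  Cancel:  c cancels
  Combine occurrences:  l
  Rebuild:  g(b ⊞ b ⊞ c ⊞ j, g(b, l))

Answer: yes — both canonical forms are g(b ⊞ b ⊞ c ⊞ j, g(b, l))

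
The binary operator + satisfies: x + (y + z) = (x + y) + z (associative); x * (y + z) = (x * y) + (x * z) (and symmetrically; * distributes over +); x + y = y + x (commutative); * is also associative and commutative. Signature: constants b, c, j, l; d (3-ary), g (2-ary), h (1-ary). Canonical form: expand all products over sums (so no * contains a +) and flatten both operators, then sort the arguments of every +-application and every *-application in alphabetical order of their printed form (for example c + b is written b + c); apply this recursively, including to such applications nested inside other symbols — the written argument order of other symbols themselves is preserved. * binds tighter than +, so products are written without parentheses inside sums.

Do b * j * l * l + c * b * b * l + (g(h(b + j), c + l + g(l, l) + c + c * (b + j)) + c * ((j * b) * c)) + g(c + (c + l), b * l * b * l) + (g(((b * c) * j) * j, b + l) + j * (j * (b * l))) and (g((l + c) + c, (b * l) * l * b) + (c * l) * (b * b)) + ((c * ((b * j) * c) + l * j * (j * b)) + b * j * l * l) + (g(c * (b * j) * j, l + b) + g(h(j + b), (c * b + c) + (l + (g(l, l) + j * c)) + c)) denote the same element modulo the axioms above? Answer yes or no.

Answer: yes — both canonical forms are b * b * c * l + b * c * c * j + b * j * j * l + b * j * l * l + g(b * c * j * j, b + l) + g(c + c + l, b * b * l * l) + g(h(b + j), b * c + c + c + c * j + g(l, l) + l)

Derivation:
Left:  b * j * l * l + c * b * b * l + (g(h(b + j), c + l + g(l, l) + c + c * (b + j)) + c * ((j * b) * c)) + g(c + (c + l), b * l * b * l) + (g(((b * c) * j) * j, b + l) + j * (j * (b * l)))
  Expand:  b * j * l * l + b * b * c * l + g(h(b + j), b * c + c + c + c * j + g(l, l) + l) + b * c * c * j + g(c + c + l, b * b * l * l) + g(b * c * j * j, b + l) + b * j * j * l
  Order the arguments:  b * b * c * l + b * c * c * j + b * j * j * l + b * j * l * l + g(b * c * j * j, b + l) + g(c + c + l, b * b * l * l) + g(h(b + j), b * c + c + c + c * j + g(l, l) + l)
Right:  (g((l + c) + c, (b * l) * l * b) + (c * l) * (b * b)) + ((c * ((b * j) * c) + l * j * (j * b)) + b * j * l * l) + (g(c * (b * j) * j, l + b) + g(h(j + b), (c * b + c) + (l + (g(l, l) + j * c)) + c))
  Un-nest:  g(c + c + l, b * b * l * l) + b * b * c * l + b * c * c * j + b * j * j * l + b * j * l * l + g(b * c * j * j, b + l) + g(h(b + j), b * c + c + c + c * j + g(l, l) + l)
  Sort arguments:  b * b * c * l + b * c * c * j + b * j * j * l + b * j * l * l + g(b * c * j * j, b + l) + g(c + c + l, b * b * l * l) + g(h(b + j), b * c + c + c + c * j + g(l, l) + l)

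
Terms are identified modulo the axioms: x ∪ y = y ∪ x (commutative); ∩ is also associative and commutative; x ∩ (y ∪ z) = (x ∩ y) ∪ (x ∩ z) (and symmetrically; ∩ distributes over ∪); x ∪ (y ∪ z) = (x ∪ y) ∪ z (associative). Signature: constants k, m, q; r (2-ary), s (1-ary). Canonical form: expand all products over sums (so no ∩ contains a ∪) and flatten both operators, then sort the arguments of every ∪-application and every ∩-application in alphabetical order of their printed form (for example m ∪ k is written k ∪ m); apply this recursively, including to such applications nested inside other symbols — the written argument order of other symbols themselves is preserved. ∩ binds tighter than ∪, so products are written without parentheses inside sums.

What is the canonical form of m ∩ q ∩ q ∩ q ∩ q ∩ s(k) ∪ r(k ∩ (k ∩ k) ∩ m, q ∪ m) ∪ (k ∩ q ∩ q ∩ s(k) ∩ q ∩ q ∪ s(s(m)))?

Un-nest:  m ∩ q ∩ q ∩ q ∩ q ∩ s(k) ∪ r(k ∩ k ∩ k ∩ m, m ∪ q) ∪ k ∩ q ∩ q ∩ q ∩ q ∩ s(k) ∪ s(s(m))
Order the arguments:  k ∩ q ∩ q ∩ q ∩ q ∩ s(k) ∪ m ∩ q ∩ q ∩ q ∩ q ∩ s(k) ∪ r(k ∩ k ∩ k ∩ m, m ∪ q) ∪ s(s(m))

Answer: k ∩ q ∩ q ∩ q ∩ q ∩ s(k) ∪ m ∩ q ∩ q ∩ q ∩ q ∩ s(k) ∪ r(k ∩ k ∩ k ∩ m, m ∪ q) ∪ s(s(m))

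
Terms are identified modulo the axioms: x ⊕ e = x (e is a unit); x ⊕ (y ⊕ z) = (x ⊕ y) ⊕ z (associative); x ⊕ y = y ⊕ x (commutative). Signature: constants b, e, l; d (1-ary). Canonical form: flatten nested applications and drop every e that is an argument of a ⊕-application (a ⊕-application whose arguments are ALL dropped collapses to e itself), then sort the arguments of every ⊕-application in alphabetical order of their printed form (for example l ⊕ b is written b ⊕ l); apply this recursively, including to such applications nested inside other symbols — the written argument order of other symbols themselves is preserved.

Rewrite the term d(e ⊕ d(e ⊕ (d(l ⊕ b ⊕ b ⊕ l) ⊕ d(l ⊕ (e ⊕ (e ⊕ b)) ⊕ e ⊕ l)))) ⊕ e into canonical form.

Simplify inside:  d(e ⊕ d(e ⊕ (d(l ⊕ b ⊕ b ⊕ l) ⊕ d(l ⊕ (e ⊕ (e ⊕ b)) ⊕ e ⊕ l))))  →  d(d(d(b ⊕ b ⊕ l ⊕ l) ⊕ d(b ⊕ l ⊕ l)))
Drop the unit:  drop e
Sort:  d(d(d(b ⊕ b ⊕ l ⊕ l) ⊕ d(b ⊕ l ⊕ l)))

Answer: d(d(d(b ⊕ b ⊕ l ⊕ l) ⊕ d(b ⊕ l ⊕ l)))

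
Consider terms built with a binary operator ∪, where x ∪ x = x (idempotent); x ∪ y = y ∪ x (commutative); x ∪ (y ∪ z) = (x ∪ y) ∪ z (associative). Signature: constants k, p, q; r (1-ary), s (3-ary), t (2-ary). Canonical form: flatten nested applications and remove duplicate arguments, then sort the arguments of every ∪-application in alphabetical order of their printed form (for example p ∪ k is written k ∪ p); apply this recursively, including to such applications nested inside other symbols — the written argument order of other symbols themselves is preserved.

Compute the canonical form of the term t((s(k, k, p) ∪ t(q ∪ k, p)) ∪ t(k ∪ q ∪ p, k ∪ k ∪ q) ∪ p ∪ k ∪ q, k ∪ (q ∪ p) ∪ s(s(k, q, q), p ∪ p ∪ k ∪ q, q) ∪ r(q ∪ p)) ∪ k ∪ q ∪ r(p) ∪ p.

Answer: k ∪ p ∪ q ∪ r(p) ∪ t(k ∪ p ∪ q ∪ s(k, k, p) ∪ t(k ∪ p ∪ q, k ∪ q) ∪ t(k ∪ q, p), k ∪ p ∪ q ∪ r(p ∪ q) ∪ s(s(k, q, q), k ∪ p ∪ q, q))

Derivation:
Simplify inside:  t((s(k, k, p) ∪ t(q ∪ k, p)) ∪ t(k ∪ q ∪ p, k ∪ k ∪ q) ∪ p ∪ k ∪ q, k ∪ (q ∪ p) ∪ s(s(k, q, q), p ∪ p ∪ k ∪ q, q) ∪ r(q ∪ p))  →  t(k ∪ p ∪ q ∪ s(k, k, p) ∪ t(k ∪ p ∪ q, k ∪ q) ∪ t(k ∪ q, p), k ∪ p ∪ q ∪ r(p ∪ q) ∪ s(s(k, q, q), k ∪ p ∪ q, q))
Sort arguments:  k ∪ p ∪ q ∪ r(p) ∪ t(k ∪ p ∪ q ∪ s(k, k, p) ∪ t(k ∪ p ∪ q, k ∪ q) ∪ t(k ∪ q, p), k ∪ p ∪ q ∪ r(p ∪ q) ∪ s(s(k, q, q), k ∪ p ∪ q, q))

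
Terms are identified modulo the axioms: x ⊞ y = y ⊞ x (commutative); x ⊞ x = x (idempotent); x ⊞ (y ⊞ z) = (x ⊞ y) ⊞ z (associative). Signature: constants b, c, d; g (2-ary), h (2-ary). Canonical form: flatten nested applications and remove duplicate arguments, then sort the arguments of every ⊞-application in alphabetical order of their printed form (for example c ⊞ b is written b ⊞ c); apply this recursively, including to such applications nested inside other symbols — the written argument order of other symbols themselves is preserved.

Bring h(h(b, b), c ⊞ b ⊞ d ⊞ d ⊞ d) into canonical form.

Work inside:  c ⊞ b ⊞ d ⊞ d ⊞ d
Idempotence:  drop duplicate d, d
Order the arguments:  b ⊞ c ⊞ d
Put back:  h(h(b, b), b ⊞ c ⊞ d)

Answer: h(h(b, b), b ⊞ c ⊞ d)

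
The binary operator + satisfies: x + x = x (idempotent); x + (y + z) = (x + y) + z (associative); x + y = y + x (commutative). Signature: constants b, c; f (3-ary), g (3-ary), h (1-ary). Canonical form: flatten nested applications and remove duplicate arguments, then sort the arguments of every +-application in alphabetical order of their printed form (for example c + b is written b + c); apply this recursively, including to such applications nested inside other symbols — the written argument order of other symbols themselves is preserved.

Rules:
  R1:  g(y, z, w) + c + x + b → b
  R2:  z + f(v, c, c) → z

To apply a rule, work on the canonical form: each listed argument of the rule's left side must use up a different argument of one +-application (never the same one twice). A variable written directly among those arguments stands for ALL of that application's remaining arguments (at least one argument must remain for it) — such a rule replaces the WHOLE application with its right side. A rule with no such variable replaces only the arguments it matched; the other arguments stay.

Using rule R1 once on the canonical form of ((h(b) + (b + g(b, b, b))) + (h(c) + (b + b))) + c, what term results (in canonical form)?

Canonical form:  b + c + g(b, b, b) + h(b) + h(c)
R1 matches:  uses b, c, g(b, b, b);  w := b, x := h(b) + h(c), y := b, z := b
Every leftover argument binds to the variable; the entire application is replaced.
Result:  b

Answer: b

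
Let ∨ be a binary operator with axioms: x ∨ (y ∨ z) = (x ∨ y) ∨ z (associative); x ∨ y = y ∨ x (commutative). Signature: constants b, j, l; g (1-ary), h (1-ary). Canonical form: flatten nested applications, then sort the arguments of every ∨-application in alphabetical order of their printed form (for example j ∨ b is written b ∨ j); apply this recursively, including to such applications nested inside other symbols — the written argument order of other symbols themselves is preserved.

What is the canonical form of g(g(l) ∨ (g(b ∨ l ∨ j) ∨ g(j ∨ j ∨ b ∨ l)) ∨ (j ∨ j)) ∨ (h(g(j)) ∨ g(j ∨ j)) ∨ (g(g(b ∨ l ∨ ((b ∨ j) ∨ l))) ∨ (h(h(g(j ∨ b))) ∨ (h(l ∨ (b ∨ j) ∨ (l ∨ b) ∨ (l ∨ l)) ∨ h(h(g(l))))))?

Answer: g(g(b ∨ b ∨ j ∨ l ∨ l)) ∨ g(g(b ∨ j ∨ j ∨ l) ∨ g(b ∨ j ∨ l) ∨ g(l) ∨ j ∨ j) ∨ g(j ∨ j) ∨ h(b ∨ b ∨ j ∨ l ∨ l ∨ l ∨ l) ∨ h(g(j)) ∨ h(h(g(b ∨ j))) ∨ h(h(g(l)))

Derivation:
Flatten:  g(g(l) ∨ (g(b ∨ l ∨ j) ∨ g(j ∨ j ∨ b ∨ l)) ∨ (j ∨ j)) ∨ h(g(j)) ∨ g(j ∨ j) ∨ g(g(b ∨ l ∨ ((b ∨ j) ∨ l))) ∨ h(h(g(j ∨ b))) ∨ h(l ∨ (b ∨ j) ∨ (l ∨ b) ∨ (l ∨ l)) ∨ h(h(g(l)))
Simplify inside:  g(g(l) ∨ (g(b ∨ l ∨ j) ∨ g(j ∨ j ∨ b ∨ l)) ∨ (j ∨ j))  →  g(g(b ∨ j ∨ j ∨ l) ∨ g(b ∨ j ∨ l) ∨ g(l) ∨ j ∨ j)
Simplify inside:  g(g(b ∨ l ∨ ((b ∨ j) ∨ l)))  →  g(g(b ∨ b ∨ j ∨ l ∨ l))
Simplify inside:  h(h(g(j ∨ b)))  →  h(h(g(b ∨ j)))
Sort arguments:  g(g(b ∨ b ∨ j ∨ l ∨ l)) ∨ g(g(b ∨ j ∨ j ∨ l) ∨ g(b ∨ j ∨ l) ∨ g(l) ∨ j ∨ j) ∨ g(j ∨ j) ∨ h(b ∨ b ∨ j ∨ l ∨ l ∨ l ∨ l) ∨ h(g(j)) ∨ h(h(g(b ∨ j))) ∨ h(h(g(l)))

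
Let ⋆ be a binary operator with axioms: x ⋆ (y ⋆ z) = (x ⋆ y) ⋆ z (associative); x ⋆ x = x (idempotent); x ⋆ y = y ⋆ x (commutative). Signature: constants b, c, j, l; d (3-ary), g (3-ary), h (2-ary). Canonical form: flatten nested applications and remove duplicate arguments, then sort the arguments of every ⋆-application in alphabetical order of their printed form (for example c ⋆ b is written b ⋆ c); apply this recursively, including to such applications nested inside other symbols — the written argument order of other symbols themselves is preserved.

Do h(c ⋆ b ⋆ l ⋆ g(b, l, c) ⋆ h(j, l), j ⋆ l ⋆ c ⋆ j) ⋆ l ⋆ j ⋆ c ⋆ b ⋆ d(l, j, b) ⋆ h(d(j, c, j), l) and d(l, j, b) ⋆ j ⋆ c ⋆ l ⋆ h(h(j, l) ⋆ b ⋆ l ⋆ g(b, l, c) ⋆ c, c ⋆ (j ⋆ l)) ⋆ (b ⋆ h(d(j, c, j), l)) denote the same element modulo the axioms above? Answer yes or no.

Answer: yes — both canonical forms are b ⋆ c ⋆ d(l, j, b) ⋆ h(b ⋆ c ⋆ g(b, l, c) ⋆ h(j, l) ⋆ l, c ⋆ j ⋆ l) ⋆ h(d(j, c, j), l) ⋆ j ⋆ l

Derivation:
Left:  h(c ⋆ b ⋆ l ⋆ g(b, l, c) ⋆ h(j, l), j ⋆ l ⋆ c ⋆ j) ⋆ l ⋆ j ⋆ c ⋆ b ⋆ d(l, j, b) ⋆ h(d(j, c, j), l)
  Inside:  h(c ⋆ b ⋆ l ⋆ g(b, l, c) ⋆ h(j, l), j ⋆ l ⋆ c ⋆ j)  →  h(b ⋆ c ⋆ g(b, l, c) ⋆ h(j, l) ⋆ l, c ⋆ j ⋆ l)
  Sort arguments:  b ⋆ c ⋆ d(l, j, b) ⋆ h(b ⋆ c ⋆ g(b, l, c) ⋆ h(j, l) ⋆ l, c ⋆ j ⋆ l) ⋆ h(d(j, c, j), l) ⋆ j ⋆ l
Right:  d(l, j, b) ⋆ j ⋆ c ⋆ l ⋆ h(h(j, l) ⋆ b ⋆ l ⋆ g(b, l, c) ⋆ c, c ⋆ (j ⋆ l)) ⋆ (b ⋆ h(d(j, c, j), l))
  Merge nested applications:  d(l, j, b) ⋆ j ⋆ c ⋆ l ⋆ h(h(j, l) ⋆ b ⋆ l ⋆ g(b, l, c) ⋆ c, c ⋆ (j ⋆ l)) ⋆ b ⋆ h(d(j, c, j), l)
  Canonicalize subterm:  h(h(j, l) ⋆ b ⋆ l ⋆ g(b, l, c) ⋆ c, c ⋆ (j ⋆ l))  →  h(b ⋆ c ⋆ g(b, l, c) ⋆ h(j, l) ⋆ l, c ⋆ j ⋆ l)
  Sort arguments:  b ⋆ c ⋆ d(l, j, b) ⋆ h(b ⋆ c ⋆ g(b, l, c) ⋆ h(j, l) ⋆ l, c ⋆ j ⋆ l) ⋆ h(d(j, c, j), l) ⋆ j ⋆ l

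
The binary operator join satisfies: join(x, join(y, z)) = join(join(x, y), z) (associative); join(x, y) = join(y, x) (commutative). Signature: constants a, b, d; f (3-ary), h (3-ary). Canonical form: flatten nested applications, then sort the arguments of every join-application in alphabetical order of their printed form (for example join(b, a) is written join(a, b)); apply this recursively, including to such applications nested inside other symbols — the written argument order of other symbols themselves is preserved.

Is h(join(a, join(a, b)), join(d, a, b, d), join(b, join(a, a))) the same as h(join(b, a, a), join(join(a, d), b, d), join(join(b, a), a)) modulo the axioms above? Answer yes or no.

Left:  h(join(a, join(a, b)), join(d, a, b, d), join(b, join(a, a)))
  Descend into:  join(b, join(a, a))
  Merge nested applications:  join(b, a, a)
  Sort:  join(a, a, b)
  Reassemble:  h(join(a, a, b), join(a, b, d, d), join(a, a, b))
Right:  h(join(b, a, a), join(join(a, d), b, d), join(join(b, a), a))
  Descend into:  join(join(a, d), b, d)
  Flatten:  join(a, d, b, d)
  Sort:  join(a, b, d, d)
  Rebuild:  h(join(a, a, b), join(a, b, d, d), join(a, a, b))

Answer: yes — both canonical forms are h(join(a, a, b), join(a, b, d, d), join(a, a, b))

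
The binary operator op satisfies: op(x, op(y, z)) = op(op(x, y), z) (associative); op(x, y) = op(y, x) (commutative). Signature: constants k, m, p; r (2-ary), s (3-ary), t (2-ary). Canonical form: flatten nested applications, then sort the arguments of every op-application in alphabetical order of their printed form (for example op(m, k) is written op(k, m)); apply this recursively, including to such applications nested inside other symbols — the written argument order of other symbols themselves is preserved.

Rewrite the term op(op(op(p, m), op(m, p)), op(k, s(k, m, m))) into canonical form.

Flatten:  op(p, m, m, p, k, s(k, m, m))
Order the arguments:  op(k, m, m, p, p, s(k, m, m))

Answer: op(k, m, m, p, p, s(k, m, m))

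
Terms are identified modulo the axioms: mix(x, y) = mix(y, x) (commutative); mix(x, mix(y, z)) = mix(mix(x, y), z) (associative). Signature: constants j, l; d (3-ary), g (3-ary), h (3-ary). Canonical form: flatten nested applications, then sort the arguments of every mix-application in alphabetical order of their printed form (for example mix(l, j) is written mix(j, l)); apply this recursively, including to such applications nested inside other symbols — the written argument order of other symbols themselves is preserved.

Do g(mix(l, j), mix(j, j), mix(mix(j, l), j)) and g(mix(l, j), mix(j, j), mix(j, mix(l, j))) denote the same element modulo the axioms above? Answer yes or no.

Answer: yes — both canonical forms are g(mix(j, l), mix(j, j), mix(j, j, l))

Derivation:
Left:  g(mix(l, j), mix(j, j), mix(mix(j, l), j))
  Descend into:  mix(mix(j, l), j)
  Merge nested applications:  mix(j, l, j)
  Sort arguments:  mix(j, j, l)
  Put back:  g(mix(j, l), mix(j, j), mix(j, j, l))
Right:  g(mix(l, j), mix(j, j), mix(j, mix(l, j)))
  Work inside:  mix(j, mix(l, j))
  Flatten:  mix(j, l, j)
  Order the arguments:  mix(j, j, l)
  Rebuild:  g(mix(j, l), mix(j, j), mix(j, j, l))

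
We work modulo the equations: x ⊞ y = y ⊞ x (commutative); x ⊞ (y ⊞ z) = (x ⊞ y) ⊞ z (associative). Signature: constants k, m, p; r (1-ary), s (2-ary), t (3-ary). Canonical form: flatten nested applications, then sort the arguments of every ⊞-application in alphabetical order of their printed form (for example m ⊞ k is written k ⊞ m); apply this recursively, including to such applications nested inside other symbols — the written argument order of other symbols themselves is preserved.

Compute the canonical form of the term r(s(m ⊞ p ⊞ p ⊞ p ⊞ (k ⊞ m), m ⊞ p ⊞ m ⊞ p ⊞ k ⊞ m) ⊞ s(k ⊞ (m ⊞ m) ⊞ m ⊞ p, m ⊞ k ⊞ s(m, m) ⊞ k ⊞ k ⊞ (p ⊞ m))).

Descend into:  s(m ⊞ p ⊞ p ⊞ p ⊞ (k ⊞ m), m ⊞ p ⊞ m ⊞ p ⊞ k ⊞ m) ⊞ s(k ⊞ (m ⊞ m) ⊞ m ⊞ p, m ⊞ k ⊞ s(m, m) ⊞ k ⊞ k ⊞ (p ⊞ m))
Simplify inside:  s(m ⊞ p ⊞ p ⊞ p ⊞ (k ⊞ m), m ⊞ p ⊞ m ⊞ p ⊞ k ⊞ m)  →  s(k ⊞ m ⊞ m ⊞ p ⊞ p ⊞ p, k ⊞ m ⊞ m ⊞ m ⊞ p ⊞ p)
Canonicalize subterm:  s(k ⊞ (m ⊞ m) ⊞ m ⊞ p, m ⊞ k ⊞ s(m, m) ⊞ k ⊞ k ⊞ (p ⊞ m))  →  s(k ⊞ m ⊞ m ⊞ m ⊞ p, k ⊞ k ⊞ k ⊞ m ⊞ m ⊞ p ⊞ s(m, m))
Order the arguments:  s(k ⊞ m ⊞ m ⊞ m ⊞ p, k ⊞ k ⊞ k ⊞ m ⊞ m ⊞ p ⊞ s(m, m)) ⊞ s(k ⊞ m ⊞ m ⊞ p ⊞ p ⊞ p, k ⊞ m ⊞ m ⊞ m ⊞ p ⊞ p)
Rebuild:  r(s(k ⊞ m ⊞ m ⊞ m ⊞ p, k ⊞ k ⊞ k ⊞ m ⊞ m ⊞ p ⊞ s(m, m)) ⊞ s(k ⊞ m ⊞ m ⊞ p ⊞ p ⊞ p, k ⊞ m ⊞ m ⊞ m ⊞ p ⊞ p))

Answer: r(s(k ⊞ m ⊞ m ⊞ m ⊞ p, k ⊞ k ⊞ k ⊞ m ⊞ m ⊞ p ⊞ s(m, m)) ⊞ s(k ⊞ m ⊞ m ⊞ p ⊞ p ⊞ p, k ⊞ m ⊞ m ⊞ m ⊞ p ⊞ p))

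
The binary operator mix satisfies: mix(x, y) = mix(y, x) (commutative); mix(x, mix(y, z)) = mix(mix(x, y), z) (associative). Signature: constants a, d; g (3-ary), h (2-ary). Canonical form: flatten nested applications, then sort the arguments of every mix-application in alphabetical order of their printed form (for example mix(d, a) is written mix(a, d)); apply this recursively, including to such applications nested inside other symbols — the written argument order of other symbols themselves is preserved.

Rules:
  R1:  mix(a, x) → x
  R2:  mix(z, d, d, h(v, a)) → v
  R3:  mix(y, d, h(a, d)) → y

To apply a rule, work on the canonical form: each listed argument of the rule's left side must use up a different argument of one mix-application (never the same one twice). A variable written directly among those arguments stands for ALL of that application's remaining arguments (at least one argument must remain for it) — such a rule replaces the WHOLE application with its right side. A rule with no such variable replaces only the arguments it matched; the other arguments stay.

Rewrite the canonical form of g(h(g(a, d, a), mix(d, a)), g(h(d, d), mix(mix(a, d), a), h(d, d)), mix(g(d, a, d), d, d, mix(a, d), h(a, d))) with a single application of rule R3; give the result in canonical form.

Canonical form:  g(h(g(a, d, a), mix(a, d)), g(h(d, d), mix(a, a, d), h(d, d)), mix(a, d, d, d, g(d, a, d), h(a, d)))
Match R3:  consume d, h(a, d);  y := mix(a, d, d, g(d, a, d))
Every leftover argument binds to the variable; the entire application is replaced.
Giving:  g(h(g(a, d, a), mix(a, d)), g(h(d, d), mix(a, a, d), h(d, d)), mix(a, d, d, g(d, a, d)))

Answer: g(h(g(a, d, a), mix(a, d)), g(h(d, d), mix(a, a, d), h(d, d)), mix(a, d, d, g(d, a, d)))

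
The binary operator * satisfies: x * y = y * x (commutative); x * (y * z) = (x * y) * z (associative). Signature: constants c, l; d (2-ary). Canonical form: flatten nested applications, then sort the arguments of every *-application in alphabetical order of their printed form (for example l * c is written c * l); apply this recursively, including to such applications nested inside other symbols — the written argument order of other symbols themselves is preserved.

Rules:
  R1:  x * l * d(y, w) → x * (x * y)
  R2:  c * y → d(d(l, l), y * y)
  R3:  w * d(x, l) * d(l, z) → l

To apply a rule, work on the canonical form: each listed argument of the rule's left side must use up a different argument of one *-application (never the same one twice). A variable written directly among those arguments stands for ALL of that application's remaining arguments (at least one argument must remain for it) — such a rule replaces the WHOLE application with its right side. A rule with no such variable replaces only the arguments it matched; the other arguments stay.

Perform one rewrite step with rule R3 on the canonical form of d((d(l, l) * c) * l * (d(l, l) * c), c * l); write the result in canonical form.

Answer: d(l, c * l)

Derivation:
Canonical form:  d(c * c * d(l, l) * d(l, l) * l, c * l)
Match R3:  consume d(l, l), d(l, l);  w := c * c * l, x := l, z := l
Every leftover argument binds to the variable; the entire application is replaced.
New term:  d(l, c * l)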